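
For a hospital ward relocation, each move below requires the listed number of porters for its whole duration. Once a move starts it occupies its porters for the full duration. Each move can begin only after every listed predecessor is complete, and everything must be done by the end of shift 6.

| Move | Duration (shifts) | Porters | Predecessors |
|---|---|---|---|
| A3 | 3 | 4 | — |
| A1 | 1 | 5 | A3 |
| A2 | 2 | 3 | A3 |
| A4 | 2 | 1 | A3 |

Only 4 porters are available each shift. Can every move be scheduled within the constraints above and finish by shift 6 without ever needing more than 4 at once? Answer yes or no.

Total porter-shifts = 25; over 6 shifts the average is 25/6 > 4, so some shift must exceed 4.

no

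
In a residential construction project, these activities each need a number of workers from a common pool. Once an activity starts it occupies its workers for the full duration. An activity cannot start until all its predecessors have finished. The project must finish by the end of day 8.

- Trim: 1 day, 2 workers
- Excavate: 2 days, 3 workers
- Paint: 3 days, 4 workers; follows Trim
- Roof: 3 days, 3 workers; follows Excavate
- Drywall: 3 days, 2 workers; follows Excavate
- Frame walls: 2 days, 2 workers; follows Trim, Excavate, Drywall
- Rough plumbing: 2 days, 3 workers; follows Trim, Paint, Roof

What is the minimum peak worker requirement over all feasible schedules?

9

Schedule Trim@1, Excavate@1, Paint@2, Roof@3, Drywall@3, Frame walls@6, Rough plumbing@6: d1:5  d2:7  d3:9  d4:9  d5:5  d6:5  d7:5  d8:0 — peak 9.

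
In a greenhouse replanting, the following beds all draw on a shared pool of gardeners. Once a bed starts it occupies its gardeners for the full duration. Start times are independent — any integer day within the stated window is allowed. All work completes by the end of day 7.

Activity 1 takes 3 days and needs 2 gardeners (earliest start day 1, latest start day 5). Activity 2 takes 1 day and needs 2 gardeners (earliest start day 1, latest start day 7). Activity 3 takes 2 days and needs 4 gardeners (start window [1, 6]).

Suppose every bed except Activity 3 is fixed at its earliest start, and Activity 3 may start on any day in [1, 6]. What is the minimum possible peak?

Activity 3@1: d1:8  d2:6  d3:2  d4:0  d5:0  d6:0  d7:0 → peak 8
Activity 3@2: d1:4  d2:6  d3:6  d4:0  d5:0  d6:0  d7:0 → peak 6
Activity 3@3: d1:4  d2:2  d3:6  d4:4  d5:0  d6:0  d7:0 → peak 6
Activity 3@4: d1:4  d2:2  d3:2  d4:4  d5:4  d6:0  d7:0 → peak 4
Activity 3@5: d1:4  d2:2  d3:2  d4:0  d5:4  d6:4  d7:0 → peak 4
Activity 3@6: d1:4  d2:2  d3:2  d4:0  d5:0  d6:4  d7:4 → peak 4
Best is Activity 3@4, peak 4.

4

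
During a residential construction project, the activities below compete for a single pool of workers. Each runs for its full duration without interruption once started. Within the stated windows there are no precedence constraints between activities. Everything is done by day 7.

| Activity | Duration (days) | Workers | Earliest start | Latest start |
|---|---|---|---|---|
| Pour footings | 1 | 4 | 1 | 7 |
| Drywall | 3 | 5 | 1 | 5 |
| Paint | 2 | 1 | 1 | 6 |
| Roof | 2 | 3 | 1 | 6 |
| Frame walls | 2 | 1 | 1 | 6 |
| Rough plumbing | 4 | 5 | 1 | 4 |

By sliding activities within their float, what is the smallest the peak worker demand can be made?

9

Early-start (Pour footings@1, Drywall@1, Paint@1, Roof@1, Frame walls@1, Rough plumbing@1) gives peak 19: d1:19  d2:15  d3:10  d4:5  d5:0  d6:0  d7:0.
Shift Paint→2, Roof→2, Frame walls→4, Rough plumbing→4.
Schedule Pour footings@1, Drywall@1, Paint@2, Roof@2, Frame walls@4, Rough plumbing@4: d1:9  d2:9  d3:9  d4:6  d5:6  d6:5  d7:5 — peak 9.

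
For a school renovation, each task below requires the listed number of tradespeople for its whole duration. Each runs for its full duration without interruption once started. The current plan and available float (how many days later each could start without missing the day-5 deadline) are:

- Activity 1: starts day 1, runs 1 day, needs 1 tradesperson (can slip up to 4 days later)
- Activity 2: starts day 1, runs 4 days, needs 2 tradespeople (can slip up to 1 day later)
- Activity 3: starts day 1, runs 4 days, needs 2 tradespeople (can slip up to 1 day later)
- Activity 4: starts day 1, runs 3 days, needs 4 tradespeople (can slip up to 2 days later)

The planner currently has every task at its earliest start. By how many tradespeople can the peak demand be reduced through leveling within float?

Early-start peak: d1:9  d2:8  d3:8  d4:4  d5:0 ⇒ 9.
Leveled (Activity 1@1, Activity 2@1, Activity 3@1, Activity 4@2): d1:5  d2:8  d3:8  d4:8  d5:0 ⇒ 8.
Reduction 9 − 8 = 1.

1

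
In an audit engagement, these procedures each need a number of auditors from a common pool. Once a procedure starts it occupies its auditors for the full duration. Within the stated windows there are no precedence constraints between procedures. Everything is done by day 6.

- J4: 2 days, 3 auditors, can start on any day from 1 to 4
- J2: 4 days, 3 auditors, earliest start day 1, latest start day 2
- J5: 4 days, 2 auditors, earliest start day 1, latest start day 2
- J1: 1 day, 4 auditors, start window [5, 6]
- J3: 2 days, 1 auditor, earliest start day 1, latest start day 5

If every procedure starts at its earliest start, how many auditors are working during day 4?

5

At early start, day 4 has: J2, J5.
Demand: 3 + 2 = 5.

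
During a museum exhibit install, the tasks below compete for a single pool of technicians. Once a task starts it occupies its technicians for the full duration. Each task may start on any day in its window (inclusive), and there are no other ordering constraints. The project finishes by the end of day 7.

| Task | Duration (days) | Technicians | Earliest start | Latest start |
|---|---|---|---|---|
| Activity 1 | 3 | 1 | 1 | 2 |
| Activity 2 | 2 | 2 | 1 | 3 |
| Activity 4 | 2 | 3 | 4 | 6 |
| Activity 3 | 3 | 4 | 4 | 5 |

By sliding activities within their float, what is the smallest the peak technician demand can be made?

Schedule Activity 1@1, Activity 2@1, Activity 4@4, Activity 3@4: d1:3  d2:3  d3:1  d4:7  d5:7  d6:4  d7:0 — peak 7.

7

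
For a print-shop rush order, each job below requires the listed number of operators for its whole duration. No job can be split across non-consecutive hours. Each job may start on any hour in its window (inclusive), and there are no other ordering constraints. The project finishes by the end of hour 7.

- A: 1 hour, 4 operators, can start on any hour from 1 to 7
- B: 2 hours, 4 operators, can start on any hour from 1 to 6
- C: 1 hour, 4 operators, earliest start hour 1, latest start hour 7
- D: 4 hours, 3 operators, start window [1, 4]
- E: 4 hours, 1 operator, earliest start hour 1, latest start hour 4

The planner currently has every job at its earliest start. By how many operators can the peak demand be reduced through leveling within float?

Early-start peak: h1:16  h2:8  h3:4  h4:4  h5:0  h6:0  h7:0 ⇒ 16.
Leveled (A@1, B@2, C@5, D@1, E@4): h1:7  h2:7  h3:7  h4:4  h5:5  h6:1  h7:1 ⇒ 7.
Reduction 16 − 7 = 9.

9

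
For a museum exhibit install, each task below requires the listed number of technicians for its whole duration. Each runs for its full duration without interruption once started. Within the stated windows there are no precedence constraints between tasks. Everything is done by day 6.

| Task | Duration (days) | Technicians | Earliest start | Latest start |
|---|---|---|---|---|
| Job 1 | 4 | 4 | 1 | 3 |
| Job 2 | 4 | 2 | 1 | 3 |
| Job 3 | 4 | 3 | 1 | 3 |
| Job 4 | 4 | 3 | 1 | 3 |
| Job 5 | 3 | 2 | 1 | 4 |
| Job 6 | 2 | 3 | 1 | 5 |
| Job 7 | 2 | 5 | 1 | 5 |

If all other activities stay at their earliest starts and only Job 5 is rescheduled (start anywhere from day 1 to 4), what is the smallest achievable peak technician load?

20

Job 5@1: d1:22  d2:22  d3:14  d4:12  d5:0  d6:0 → peak 22
Job 5@2: d1:20  d2:22  d3:14  d4:14  d5:0  d6:0 → peak 22
Job 5@3: d1:20  d2:20  d3:14  d4:14  d5:2  d6:0 → peak 20
Job 5@4: d1:20  d2:20  d3:12  d4:14  d5:2  d6:2 → peak 20
Best is Job 5@3, peak 20.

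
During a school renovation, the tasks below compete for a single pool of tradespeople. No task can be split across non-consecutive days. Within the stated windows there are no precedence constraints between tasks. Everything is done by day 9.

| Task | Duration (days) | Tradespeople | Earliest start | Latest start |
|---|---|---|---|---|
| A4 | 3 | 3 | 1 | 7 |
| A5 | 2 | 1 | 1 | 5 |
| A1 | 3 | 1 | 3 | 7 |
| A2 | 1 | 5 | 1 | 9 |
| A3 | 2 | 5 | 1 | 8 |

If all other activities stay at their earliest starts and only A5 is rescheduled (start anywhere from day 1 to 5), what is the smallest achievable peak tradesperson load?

A5@1: d1:14  d2:9  d3:4  d4:1  d5:1  d6:0  d7:0  d8:0  d9:0 → peak 14
A5@2: d1:13  d2:9  d3:5  d4:1  d5:1  d6:0  d7:0  d8:0  d9:0 → peak 13
A5@3: d1:13  d2:8  d3:5  d4:2  d5:1  d6:0  d7:0  d8:0  d9:0 → peak 13
A5@4: d1:13  d2:8  d3:4  d4:2  d5:2  d6:0  d7:0  d8:0  d9:0 → peak 13
A5@5: d1:13  d2:8  d3:4  d4:1  d5:2  d6:1  d7:0  d8:0  d9:0 → peak 13
Best is A5@2, peak 13.

13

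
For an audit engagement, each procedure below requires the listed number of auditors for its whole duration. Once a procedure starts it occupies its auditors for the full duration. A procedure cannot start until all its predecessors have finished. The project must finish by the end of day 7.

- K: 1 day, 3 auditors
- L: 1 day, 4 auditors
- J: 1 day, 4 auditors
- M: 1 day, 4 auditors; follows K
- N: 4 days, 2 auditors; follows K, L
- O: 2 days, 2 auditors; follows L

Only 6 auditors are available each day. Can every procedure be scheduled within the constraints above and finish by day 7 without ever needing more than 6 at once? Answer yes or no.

yes

Schedule K@1, L@2, J@3, M@4, N@3, O@5: d1:3  d2:4  d3:6  d4:6  d5:4  d6:4  d7:0 — peak 6 ≤ 6.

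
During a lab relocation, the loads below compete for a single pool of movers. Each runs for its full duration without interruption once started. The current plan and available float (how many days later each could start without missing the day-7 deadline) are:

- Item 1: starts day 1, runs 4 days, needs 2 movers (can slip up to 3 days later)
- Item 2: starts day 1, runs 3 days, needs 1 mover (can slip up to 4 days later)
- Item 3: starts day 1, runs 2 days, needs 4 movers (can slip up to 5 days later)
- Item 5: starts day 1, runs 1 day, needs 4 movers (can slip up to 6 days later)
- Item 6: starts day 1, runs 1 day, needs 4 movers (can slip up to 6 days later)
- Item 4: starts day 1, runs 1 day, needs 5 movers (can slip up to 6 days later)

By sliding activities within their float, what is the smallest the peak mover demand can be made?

Early-start (Item 1@1, Item 2@1, Item 3@1, Item 5@1, Item 6@1, Item 4@1) gives peak 20: d1:20  d2:7  d3:3  d4:2  d5:0  d6:0  d7:0.
Shift Item 2→3, Item 5→5, Item 6→6, Item 4→7.
Schedule Item 1@1, Item 2@3, Item 3@1, Item 5@5, Item 6@6, Item 4@7: d1:6  d2:6  d3:3  d4:3  d5:5  d6:4  d7:5 — peak 6.

6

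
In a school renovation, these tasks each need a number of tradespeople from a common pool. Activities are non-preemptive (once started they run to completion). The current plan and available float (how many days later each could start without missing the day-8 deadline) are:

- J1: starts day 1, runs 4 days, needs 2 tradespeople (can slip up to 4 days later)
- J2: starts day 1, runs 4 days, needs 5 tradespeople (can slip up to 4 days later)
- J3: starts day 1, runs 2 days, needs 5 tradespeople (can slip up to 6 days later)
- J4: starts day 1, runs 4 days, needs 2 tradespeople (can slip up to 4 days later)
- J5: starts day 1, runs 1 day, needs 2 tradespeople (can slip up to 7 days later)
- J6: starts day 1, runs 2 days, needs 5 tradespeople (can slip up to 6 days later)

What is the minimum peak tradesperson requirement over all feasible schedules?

9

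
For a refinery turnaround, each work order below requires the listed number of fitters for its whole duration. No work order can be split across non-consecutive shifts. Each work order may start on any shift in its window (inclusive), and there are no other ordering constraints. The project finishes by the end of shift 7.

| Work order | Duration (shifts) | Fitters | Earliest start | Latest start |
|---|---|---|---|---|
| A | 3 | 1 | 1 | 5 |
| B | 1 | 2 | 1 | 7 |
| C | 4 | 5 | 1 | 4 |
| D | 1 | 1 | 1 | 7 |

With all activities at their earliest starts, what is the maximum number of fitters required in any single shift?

9

Early-start schedule: A@1, B@1, C@1, D@1.
Load per shift: shift 1: 9, shift 2: 6, shift 3: 6, shift 4: 5, shift 5: 0, shift 6: 0, shift 7: 0.
Peak is 9.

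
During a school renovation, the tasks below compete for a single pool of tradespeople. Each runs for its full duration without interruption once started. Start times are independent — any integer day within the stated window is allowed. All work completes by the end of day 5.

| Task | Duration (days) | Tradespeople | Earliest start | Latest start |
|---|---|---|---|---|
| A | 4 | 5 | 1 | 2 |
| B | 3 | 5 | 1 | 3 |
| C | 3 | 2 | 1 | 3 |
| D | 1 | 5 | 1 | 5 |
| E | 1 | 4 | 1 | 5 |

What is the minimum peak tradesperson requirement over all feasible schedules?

Early-start (A@1, B@1, C@1, D@1, E@1) gives peak 21: d1:21  d2:12  d3:12  d4:5  d5:0.
Shift D→4, E→5.
Schedule A@1, B@1, C@1, D@4, E@5: d1:12  d2:12  d3:12  d4:10  d5:4 — peak 12.

12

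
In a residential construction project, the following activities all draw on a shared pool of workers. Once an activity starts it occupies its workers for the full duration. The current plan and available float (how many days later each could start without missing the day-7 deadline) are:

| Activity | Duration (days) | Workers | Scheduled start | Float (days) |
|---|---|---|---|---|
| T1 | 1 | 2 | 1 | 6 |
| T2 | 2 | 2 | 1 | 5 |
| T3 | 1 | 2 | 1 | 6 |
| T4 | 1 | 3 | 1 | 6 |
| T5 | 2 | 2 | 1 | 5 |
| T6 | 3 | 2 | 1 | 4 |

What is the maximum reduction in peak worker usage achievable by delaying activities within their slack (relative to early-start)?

Early-start peak: d1:13  d2:6  d3:2  d4:0  d5:0  d6:0  d7:0 ⇒ 13.
Leveled (T1@1, T2@1, T3@2, T4@3, T5@4, T6@4): d1:4  d2:4  d3:3  d4:4  d5:4  d6:2  d7:0 ⇒ 4.
Reduction 13 − 4 = 9.

9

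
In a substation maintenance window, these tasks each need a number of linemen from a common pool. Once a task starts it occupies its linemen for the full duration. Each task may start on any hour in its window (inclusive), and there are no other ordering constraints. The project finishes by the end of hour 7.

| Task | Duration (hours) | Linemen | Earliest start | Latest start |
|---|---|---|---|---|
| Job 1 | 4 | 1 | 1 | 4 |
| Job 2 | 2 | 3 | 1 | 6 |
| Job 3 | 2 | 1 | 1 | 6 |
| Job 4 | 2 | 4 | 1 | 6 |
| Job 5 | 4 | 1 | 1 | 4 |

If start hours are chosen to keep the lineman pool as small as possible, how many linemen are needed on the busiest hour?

Early-start (Job 1@1, Job 2@1, Job 3@1, Job 4@1, Job 5@1) gives peak 10: h1:10  h2:10  h3:2  h4:2  h5:0  h6:0  h7:0.
Shift Job 4→5, Job 5→3.
Schedule Job 1@1, Job 2@1, Job 3@1, Job 4@5, Job 5@3: h1:5  h2:5  h3:2  h4:2  h5:5  h6:5  h7:0 — peak 5.

5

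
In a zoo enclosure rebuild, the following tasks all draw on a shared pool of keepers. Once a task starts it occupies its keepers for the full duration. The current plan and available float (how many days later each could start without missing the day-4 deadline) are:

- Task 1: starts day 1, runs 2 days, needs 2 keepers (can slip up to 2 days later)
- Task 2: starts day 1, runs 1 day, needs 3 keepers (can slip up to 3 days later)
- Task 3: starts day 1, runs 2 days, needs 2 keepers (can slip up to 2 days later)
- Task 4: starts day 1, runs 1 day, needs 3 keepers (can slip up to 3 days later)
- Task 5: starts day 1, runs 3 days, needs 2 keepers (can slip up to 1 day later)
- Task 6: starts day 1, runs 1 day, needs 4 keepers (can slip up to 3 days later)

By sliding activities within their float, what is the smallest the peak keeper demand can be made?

6

Early-start (Task 1@1, Task 2@1, Task 3@1, Task 4@1, Task 5@1, Task 6@1) gives peak 16: d1:16  d2:6  d3:2  d4:0.
Shift Task 2→4, Task 4→4, Task 6→3.
Schedule Task 1@1, Task 2@4, Task 3@1, Task 4@4, Task 5@1, Task 6@3: d1:6  d2:6  d3:6  d4:6 — peak 6.
Total keeper-days = 24 over 4 days ⇒ peak ≥ ⌈24/4⌉ = 6, so 6 is optimal.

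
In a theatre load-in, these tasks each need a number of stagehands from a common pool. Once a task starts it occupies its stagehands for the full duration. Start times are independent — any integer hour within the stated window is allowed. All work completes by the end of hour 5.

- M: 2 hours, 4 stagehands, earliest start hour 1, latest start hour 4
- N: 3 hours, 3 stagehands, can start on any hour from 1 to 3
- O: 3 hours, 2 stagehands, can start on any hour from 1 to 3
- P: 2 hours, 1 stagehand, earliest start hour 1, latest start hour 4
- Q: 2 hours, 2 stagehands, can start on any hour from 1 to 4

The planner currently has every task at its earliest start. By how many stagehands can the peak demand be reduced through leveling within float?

6

Early-start peak: h1:12  h2:12  h3:5  h4:0  h5:0 ⇒ 12.
Leveled (M@1, N@3, O@1, P@3, Q@4): h1:6  h2:6  h3:6  h4:6  h5:5 ⇒ 6.
Reduction 12 − 6 = 6.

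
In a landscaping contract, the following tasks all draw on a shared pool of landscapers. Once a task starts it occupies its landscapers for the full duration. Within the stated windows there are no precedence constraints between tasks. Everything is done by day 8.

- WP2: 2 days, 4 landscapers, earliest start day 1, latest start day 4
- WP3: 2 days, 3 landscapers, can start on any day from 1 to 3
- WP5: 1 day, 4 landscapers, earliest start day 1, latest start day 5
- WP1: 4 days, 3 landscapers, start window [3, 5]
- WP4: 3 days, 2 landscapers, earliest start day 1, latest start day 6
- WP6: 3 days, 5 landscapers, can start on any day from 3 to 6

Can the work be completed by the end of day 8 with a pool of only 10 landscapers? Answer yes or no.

yes

Schedule WP2@1, WP3@1, WP5@3, WP1@4, WP4@3, WP6@6: d1:7  d2:7  d3:6  d4:5  d5:5  d6:8  d7:8  d8:5 — peak 8 ≤ 10.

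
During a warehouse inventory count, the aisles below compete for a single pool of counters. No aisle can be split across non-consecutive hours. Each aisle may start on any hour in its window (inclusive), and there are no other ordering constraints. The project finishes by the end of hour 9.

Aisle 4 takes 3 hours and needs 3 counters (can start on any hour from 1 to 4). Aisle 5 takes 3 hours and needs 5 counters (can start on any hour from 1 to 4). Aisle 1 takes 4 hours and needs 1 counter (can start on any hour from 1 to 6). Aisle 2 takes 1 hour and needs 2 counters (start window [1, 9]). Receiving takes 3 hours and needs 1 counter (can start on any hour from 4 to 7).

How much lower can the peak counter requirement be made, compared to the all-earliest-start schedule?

Early-start peak: h1:11  h2:9  h3:9  h4:2  h5:1  h6:1  h7:0  h8:0  h9:0 ⇒ 11.
Leveled (Aisle 4@4, Aisle 5@1, Aisle 1@4, Aisle 2@7, Receiving@4): h1:5  h2:5  h3:5  h4:5  h5:5  h6:5  h7:3  h8:0  h9:0 ⇒ 5.
Reduction 11 − 5 = 6.

6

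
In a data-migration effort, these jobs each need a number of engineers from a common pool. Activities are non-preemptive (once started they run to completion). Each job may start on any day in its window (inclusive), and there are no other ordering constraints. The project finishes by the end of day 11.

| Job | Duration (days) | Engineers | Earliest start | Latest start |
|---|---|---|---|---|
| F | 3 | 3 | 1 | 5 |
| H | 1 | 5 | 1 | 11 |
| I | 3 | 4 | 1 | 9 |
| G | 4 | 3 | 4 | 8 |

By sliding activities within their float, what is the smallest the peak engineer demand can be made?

5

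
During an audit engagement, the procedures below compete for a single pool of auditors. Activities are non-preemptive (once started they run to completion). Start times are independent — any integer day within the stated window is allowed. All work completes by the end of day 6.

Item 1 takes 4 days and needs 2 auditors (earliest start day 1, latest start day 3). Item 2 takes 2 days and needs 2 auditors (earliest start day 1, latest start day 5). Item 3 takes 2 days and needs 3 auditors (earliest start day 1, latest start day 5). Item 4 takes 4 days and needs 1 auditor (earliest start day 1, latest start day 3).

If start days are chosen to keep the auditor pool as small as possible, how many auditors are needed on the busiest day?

Early-start (Item 1@1, Item 2@1, Item 3@1, Item 4@1) gives peak 8: d1:8  d2:8  d3:3  d4:3  d5:0  d6:0.
Shift Item 3→5, Item 4→3.
Schedule Item 1@1, Item 2@1, Item 3@5, Item 4@3: d1:4  d2:4  d3:3  d4:3  d5:4  d6:4 — peak 4.
Total auditor-days = 22 over 6 days ⇒ peak ≥ ⌈22/6⌉ = 4, so 4 is optimal.

4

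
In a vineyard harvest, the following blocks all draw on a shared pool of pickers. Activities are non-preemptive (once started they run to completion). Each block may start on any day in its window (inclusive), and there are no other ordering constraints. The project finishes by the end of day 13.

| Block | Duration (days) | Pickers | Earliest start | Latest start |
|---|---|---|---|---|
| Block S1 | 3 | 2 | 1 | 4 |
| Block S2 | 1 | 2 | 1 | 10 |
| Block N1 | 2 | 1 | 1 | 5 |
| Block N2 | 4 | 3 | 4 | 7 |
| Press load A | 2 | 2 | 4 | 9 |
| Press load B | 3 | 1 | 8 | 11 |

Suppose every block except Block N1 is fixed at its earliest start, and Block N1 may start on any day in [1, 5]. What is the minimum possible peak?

5

Block N1@1: d1:5  d2:3  d3:2  d4:5  d5:5  d6:3  d7:3  d8:1  d9:1  d10:1  d11:0  d12:0  d13:0 → peak 5
Block N1@2: d1:4  d2:3  d3:3  d4:5  d5:5  d6:3  d7:3  d8:1  d9:1  d10:1  d11:0  d12:0  d13:0 → peak 5
Block N1@3: d1:4  d2:2  d3:3  d4:6  d5:5  d6:3  d7:3  d8:1  d9:1  d10:1  d11:0  d12:0  d13:0 → peak 6
Block N1@4: d1:4  d2:2  d3:2  d4:6  d5:6  d6:3  d7:3  d8:1  d9:1  d10:1  d11:0  d12:0  d13:0 → peak 6
Block N1@5: d1:4  d2:2  d3:2  d4:5  d5:6  d6:4  d7:3  d8:1  d9:1  d10:1  d11:0  d12:0  d13:0 → peak 6
Best is Block N1@1, peak 5.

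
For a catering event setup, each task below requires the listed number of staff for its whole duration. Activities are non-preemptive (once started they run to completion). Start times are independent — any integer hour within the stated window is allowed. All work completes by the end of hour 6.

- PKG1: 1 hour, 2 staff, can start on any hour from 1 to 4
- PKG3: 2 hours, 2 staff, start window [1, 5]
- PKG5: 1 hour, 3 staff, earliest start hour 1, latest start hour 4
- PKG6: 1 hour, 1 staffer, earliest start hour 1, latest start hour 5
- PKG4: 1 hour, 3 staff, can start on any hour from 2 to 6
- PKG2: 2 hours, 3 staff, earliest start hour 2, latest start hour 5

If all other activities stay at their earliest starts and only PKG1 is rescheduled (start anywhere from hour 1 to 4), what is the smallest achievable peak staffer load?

8

PKG1@1: h1:8  h2:8  h3:3  h4:0  h5:0  h6:0 → peak 8
PKG1@2: h1:6  h2:10  h3:3  h4:0  h5:0  h6:0 → peak 10
PKG1@3: h1:6  h2:8  h3:5  h4:0  h5:0  h6:0 → peak 8
PKG1@4: h1:6  h2:8  h3:3  h4:2  h5:0  h6:0 → peak 8
Best is PKG1@1, peak 8.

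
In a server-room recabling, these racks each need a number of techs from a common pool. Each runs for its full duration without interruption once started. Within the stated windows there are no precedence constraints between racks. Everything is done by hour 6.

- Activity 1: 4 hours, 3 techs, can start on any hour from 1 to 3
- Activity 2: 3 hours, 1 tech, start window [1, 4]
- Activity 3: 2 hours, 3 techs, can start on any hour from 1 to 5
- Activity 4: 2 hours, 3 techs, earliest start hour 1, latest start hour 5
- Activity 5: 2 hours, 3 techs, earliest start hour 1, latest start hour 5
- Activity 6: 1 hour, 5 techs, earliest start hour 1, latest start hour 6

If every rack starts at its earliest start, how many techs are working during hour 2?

At early start, hour 2 has: Activity 1, Activity 2, Activity 3, Activity 4, Activity 5.
Demand: 3 + 1 + 3 + 3 + 3 = 13.

13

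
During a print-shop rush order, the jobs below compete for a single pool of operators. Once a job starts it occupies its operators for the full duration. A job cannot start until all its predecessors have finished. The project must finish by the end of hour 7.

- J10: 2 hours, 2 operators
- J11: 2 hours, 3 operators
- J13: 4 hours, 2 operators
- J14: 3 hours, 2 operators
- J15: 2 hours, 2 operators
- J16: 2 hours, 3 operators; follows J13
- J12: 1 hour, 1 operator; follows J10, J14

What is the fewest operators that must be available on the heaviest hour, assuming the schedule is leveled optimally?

6

Early-start (J10@1, J11@1, J13@1, J14@1, J15@1, J16@5, J12@4) gives peak 11: h1:11  h2:11  h3:4  h4:3  h5:3  h6:3  h7:0.
Shift J11→4, J15→5, J16→6.
Schedule J10@1, J11@4, J13@1, J14@1, J15@5, J16@6, J12@4: h1:6  h2:6  h3:4  h4:6  h5:5  h6:5  h7:3 — peak 6.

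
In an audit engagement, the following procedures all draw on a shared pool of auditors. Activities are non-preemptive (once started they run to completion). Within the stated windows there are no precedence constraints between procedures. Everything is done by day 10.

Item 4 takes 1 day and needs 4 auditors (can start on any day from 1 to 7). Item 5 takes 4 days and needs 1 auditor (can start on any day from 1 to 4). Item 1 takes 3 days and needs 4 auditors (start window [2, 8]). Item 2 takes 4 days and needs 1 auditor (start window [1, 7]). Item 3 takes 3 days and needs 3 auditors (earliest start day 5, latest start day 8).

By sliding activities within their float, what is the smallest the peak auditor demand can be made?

5

Early-start (Item 4@1, Item 5@1, Item 1@2, Item 2@1, Item 3@5) gives peak 6: d1:6  d2:6  d3:6  d4:6  d5:3  d6:3  d7:3  d8:0  d9:0  d10:0.
Shift Item 2→5.
Schedule Item 4@1, Item 5@1, Item 1@2, Item 2@5, Item 3@5: d1:5  d2:5  d3:5  d4:5  d5:4  d6:4  d7:4  d8:1  d9:0  d10:0 — peak 5.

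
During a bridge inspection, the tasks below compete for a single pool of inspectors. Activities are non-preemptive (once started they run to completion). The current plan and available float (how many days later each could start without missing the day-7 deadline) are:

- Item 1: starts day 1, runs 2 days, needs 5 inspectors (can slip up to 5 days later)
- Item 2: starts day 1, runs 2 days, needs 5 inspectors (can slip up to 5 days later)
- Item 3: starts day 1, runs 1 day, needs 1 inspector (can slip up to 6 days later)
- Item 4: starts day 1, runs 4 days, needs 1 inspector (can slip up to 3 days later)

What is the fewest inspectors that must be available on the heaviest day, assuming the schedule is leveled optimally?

6

Early-start (Item 1@1, Item 2@1, Item 3@1, Item 4@1) gives peak 12: d1:12  d2:11  d3:1  d4:1  d5:0  d6:0  d7:0.
Shift Item 2→3, Item 4→2.
Schedule Item 1@1, Item 2@3, Item 3@1, Item 4@2: d1:6  d2:6  d3:6  d4:6  d5:1  d6:0  d7:0 — peak 6.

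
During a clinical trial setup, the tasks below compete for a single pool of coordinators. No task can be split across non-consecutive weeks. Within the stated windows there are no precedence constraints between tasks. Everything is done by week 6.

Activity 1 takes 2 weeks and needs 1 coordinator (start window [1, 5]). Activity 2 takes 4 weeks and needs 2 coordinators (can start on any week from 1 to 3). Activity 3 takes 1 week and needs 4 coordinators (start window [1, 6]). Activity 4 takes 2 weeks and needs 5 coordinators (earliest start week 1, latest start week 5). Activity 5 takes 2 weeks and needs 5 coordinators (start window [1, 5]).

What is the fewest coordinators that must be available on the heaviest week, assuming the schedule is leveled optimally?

Early-start (Activity 1@1, Activity 2@1, Activity 3@1, Activity 4@1, Activity 5@1) gives peak 17: w1:17  w2:13  w3:2  w4:2  w5:0  w6:0.
Shift Activity 4→3, Activity 5→5.
Schedule Activity 1@1, Activity 2@1, Activity 3@1, Activity 4@3, Activity 5@5: w1:7  w2:3  w3:7  w4:7  w5:5  w6:5 — peak 7.

7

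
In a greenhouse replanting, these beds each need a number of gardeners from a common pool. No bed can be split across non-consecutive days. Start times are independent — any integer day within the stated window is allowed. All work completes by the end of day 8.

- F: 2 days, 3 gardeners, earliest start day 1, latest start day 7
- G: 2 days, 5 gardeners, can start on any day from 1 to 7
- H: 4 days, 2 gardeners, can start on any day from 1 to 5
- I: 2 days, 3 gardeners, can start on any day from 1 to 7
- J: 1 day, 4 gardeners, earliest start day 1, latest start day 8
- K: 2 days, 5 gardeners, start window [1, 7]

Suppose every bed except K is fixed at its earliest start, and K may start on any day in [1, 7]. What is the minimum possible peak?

17

K@1: d1:22  d2:18  d3:2  d4:2  d5:0  d6:0  d7:0  d8:0 → peak 22
K@2: d1:17  d2:18  d3:7  d4:2  d5:0  d6:0  d7:0  d8:0 → peak 18
K@3: d1:17  d2:13  d3:7  d4:7  d5:0  d6:0  d7:0  d8:0 → peak 17
K@4: d1:17  d2:13  d3:2  d4:7  d5:5  d6:0  d7:0  d8:0 → peak 17
K@5: d1:17  d2:13  d3:2  d4:2  d5:5  d6:5  d7:0  d8:0 → peak 17
K@6: d1:17  d2:13  d3:2  d4:2  d5:0  d6:5  d7:5  d8:0 → peak 17
K@7: d1:17  d2:13  d3:2  d4:2  d5:0  d6:0  d7:5  d8:5 → peak 17
Best is K@3, peak 17.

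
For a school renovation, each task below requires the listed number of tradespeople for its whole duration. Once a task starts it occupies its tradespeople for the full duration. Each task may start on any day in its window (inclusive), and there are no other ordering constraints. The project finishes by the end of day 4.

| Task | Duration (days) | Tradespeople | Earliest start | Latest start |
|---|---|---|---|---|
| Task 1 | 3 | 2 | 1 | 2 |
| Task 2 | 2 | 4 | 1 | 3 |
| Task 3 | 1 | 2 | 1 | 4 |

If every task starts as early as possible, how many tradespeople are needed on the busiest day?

Early-start schedule: Task 1@1, Task 2@1, Task 3@1.
Load per day: day 1: 8, day 2: 6, day 3: 2, day 4: 0.
Peak is 8.

8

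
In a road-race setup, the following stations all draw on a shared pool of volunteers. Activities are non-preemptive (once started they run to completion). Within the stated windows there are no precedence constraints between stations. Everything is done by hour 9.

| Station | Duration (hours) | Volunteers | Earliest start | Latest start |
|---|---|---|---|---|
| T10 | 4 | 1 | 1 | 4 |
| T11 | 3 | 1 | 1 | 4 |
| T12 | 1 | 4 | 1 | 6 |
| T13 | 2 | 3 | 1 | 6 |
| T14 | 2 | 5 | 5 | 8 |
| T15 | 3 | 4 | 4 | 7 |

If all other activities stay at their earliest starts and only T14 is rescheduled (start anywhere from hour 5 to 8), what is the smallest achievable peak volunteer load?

9

T14@5: h1:9  h2:5  h3:2  h4:5  h5:9  h6:9  h7:0  h8:0  h9:0 → peak 9
T14@6: h1:9  h2:5  h3:2  h4:5  h5:4  h6:9  h7:5  h8:0  h9:0 → peak 9
T14@7: h1:9  h2:5  h3:2  h4:5  h5:4  h6:4  h7:5  h8:5  h9:0 → peak 9
T14@8: h1:9  h2:5  h3:2  h4:5  h5:4  h6:4  h7:0  h8:5  h9:5 → peak 9
Best is T14@5, peak 9.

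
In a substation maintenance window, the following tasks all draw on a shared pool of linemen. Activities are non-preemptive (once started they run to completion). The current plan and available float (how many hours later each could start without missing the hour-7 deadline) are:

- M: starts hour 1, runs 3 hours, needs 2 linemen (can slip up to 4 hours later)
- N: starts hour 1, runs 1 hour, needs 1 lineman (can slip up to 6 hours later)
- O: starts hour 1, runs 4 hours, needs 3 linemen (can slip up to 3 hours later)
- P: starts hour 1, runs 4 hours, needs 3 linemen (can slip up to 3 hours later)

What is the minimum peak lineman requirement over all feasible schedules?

6

Early-start (M@1, N@1, O@1, P@1) gives peak 9: h1:9  h2:8  h3:8  h4:6  h5:0  h6:0  h7:0.
Shift P→4.
Schedule M@1, N@1, O@1, P@4: h1:6  h2:5  h3:5  h4:6  h5:3  h6:3  h7:3 — peak 6.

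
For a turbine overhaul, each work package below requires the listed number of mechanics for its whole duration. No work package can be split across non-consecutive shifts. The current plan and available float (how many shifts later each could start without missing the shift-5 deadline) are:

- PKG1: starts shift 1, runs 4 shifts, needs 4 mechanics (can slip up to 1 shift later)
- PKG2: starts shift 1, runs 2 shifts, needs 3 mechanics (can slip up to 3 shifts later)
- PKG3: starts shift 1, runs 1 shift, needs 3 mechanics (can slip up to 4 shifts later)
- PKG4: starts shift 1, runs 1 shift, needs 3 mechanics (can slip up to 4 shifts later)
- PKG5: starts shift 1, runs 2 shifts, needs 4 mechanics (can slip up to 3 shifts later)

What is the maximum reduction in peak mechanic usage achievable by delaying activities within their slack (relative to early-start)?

Early-start peak: s1:17  s2:11  s3:4  s4:4  s5:0 ⇒ 17.
Leveled (PKG1@1, PKG2@1, PKG3@3, PKG4@5, PKG5@4): s1:7  s2:7  s3:7  s4:8  s5:7 ⇒ 8.
Reduction 17 − 8 = 9.

9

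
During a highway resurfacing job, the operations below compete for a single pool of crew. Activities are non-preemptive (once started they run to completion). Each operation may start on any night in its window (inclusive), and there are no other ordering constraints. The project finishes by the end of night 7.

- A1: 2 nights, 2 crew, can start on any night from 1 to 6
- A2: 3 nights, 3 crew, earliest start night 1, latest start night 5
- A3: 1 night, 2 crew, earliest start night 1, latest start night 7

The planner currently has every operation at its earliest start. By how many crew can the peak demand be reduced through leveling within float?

4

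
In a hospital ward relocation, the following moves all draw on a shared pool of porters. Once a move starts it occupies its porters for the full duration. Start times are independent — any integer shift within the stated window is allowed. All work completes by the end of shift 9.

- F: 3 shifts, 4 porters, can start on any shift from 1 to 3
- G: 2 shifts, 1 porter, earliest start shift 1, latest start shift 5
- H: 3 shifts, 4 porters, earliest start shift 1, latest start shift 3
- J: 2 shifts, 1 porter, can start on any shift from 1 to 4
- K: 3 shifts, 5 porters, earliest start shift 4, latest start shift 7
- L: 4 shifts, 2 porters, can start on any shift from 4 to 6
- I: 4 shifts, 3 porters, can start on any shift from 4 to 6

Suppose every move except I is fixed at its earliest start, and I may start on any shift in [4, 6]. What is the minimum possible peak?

10

I@4: s1:10  s2:10  s3:8  s4:10  s5:10  s6:10  s7:5  s8:0  s9:0 → peak 10
I@5: s1:10  s2:10  s3:8  s4:7  s5:10  s6:10  s7:5  s8:3  s9:0 → peak 10
I@6: s1:10  s2:10  s3:8  s4:7  s5:7  s6:10  s7:5  s8:3  s9:3 → peak 10
Best is I@4, peak 10.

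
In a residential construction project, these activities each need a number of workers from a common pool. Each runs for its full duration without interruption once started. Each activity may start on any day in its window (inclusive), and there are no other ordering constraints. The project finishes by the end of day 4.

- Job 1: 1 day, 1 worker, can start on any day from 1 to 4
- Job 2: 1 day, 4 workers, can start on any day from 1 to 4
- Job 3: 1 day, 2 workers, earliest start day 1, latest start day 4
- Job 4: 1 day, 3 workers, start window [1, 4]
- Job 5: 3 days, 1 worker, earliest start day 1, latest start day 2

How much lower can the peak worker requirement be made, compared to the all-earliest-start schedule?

7

Early-start peak: d1:11  d2:1  d3:1  d4:0 ⇒ 11.
Leveled (Job 1@1, Job 2@4, Job 3@1, Job 4@2, Job 5@1): d1:4  d2:4  d3:1  d4:4 ⇒ 4.
Reduction 11 − 4 = 7.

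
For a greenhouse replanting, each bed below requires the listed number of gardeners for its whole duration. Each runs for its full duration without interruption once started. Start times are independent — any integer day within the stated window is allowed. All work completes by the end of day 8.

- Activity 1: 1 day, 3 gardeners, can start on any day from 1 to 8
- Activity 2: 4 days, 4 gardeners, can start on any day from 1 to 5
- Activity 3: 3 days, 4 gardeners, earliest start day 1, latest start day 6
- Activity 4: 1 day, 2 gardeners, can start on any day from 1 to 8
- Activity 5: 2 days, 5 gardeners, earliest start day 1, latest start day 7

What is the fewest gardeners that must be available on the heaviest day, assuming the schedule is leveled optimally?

8

Early-start (Activity 1@1, Activity 2@1, Activity 3@1, Activity 4@1, Activity 5@1) gives peak 18: d1:18  d2:13  d3:8  d4:4  d5:0  d6:0  d7:0  d8:0.
Shift Activity 3→2, Activity 4→5, Activity 5→5.
Schedule Activity 1@1, Activity 2@1, Activity 3@2, Activity 4@5, Activity 5@5: d1:7  d2:8  d3:8  d4:8  d5:7  d6:5  d7:0  d8:0 — peak 8.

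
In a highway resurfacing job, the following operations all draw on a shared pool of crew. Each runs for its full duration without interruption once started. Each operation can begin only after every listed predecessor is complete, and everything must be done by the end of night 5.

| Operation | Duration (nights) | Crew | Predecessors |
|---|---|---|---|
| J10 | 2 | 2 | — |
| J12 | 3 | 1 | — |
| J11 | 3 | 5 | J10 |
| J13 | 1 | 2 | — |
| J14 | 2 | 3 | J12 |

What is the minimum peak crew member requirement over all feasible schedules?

8

Schedule J10@1, J12@1, J11@3, J13@1, J14@4: n1:5  n2:3  n3:6  n4:8  n5:8 — peak 8.
No arrangement of the 5 feasible schedules does better.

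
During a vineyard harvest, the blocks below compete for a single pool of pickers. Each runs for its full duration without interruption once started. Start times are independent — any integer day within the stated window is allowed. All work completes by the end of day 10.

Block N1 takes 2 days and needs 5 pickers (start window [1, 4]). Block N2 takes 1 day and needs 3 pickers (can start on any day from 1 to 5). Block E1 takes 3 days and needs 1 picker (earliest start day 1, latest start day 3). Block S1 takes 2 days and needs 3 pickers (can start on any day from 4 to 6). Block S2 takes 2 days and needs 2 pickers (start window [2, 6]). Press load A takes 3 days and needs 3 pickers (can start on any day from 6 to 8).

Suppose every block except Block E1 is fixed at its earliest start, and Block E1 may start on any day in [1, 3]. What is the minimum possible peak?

8

Block E1@1: d1:9  d2:8  d3:3  d4:3  d5:3  d6:3  d7:3  d8:3  d9:0  d10:0 → peak 9
Block E1@2: d1:8  d2:8  d3:3  d4:4  d5:3  d6:3  d7:3  d8:3  d9:0  d10:0 → peak 8
Block E1@3: d1:8  d2:7  d3:3  d4:4  d5:4  d6:3  d7:3  d8:3  d9:0  d10:0 → peak 8
Best is Block E1@2, peak 8.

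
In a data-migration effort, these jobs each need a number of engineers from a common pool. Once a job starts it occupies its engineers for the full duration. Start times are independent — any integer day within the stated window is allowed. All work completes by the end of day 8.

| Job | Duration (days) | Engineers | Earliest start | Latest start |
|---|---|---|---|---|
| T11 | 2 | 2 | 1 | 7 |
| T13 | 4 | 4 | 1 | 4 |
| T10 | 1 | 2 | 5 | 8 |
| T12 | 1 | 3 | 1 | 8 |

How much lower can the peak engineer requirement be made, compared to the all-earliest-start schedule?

Early-start peak: d1:9  d2:6  d3:4  d4:4  d5:2  d6:0  d7:0  d8:0 ⇒ 9.
Leveled (T11@1, T13@3, T10@7, T12@8): d1:2  d2:2  d3:4  d4:4  d5:4  d6:4  d7:2  d8:3 ⇒ 4.
Reduction 9 − 4 = 5.

5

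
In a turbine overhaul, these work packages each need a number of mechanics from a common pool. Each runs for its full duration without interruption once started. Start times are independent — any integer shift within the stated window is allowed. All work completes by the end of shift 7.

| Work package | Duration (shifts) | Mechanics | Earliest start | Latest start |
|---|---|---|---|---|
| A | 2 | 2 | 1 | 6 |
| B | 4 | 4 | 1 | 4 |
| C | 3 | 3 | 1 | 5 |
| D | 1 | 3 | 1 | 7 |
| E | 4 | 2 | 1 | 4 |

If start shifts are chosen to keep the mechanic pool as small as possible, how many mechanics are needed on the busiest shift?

Early-start (A@1, B@1, C@1, D@1, E@1) gives peak 14: s1:14  s2:11  s3:9  s4:6  s5:0  s6:0  s7:0.
Shift C→5, D→7, E→3.
Schedule A@1, B@1, C@5, D@7, E@3: s1:6  s2:6  s3:6  s4:6  s5:5  s6:5  s7:6 — peak 6.
Total mechanic-shifts = 40 over 7 shifts ⇒ peak ≥ ⌈40/7⌉ = 6, so 6 is optimal.

6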